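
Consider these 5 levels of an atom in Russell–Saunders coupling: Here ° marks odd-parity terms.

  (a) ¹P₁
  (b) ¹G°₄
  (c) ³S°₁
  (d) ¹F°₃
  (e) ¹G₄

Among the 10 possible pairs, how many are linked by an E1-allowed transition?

2

(a)–(b): forbidden (ΔL, ΔJ).
(a)–(c): forbidden (ΔS).
(a)–(d): forbidden (ΔL, ΔJ).
(a)–(e): forbidden (parity, ΔL, ΔJ).
(b)–(c): forbidden (parity, ΔS, ΔL, ΔJ).
(b)–(d): forbidden (parity).
(b)–(e): allowed.
(c)–(d): forbidden (parity, ΔS, ΔL, ΔJ).
(c)–(e): forbidden (ΔS, ΔL, ΔJ).
(d)–(e): allowed.
Allowed pairs: 2 of 10.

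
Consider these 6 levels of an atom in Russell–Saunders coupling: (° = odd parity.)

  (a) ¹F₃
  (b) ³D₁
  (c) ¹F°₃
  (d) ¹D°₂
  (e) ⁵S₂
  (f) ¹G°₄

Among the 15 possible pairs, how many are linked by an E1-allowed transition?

(a)–(b): forbidden (parity, ΔS, ΔJ).
(a)–(c): allowed.
(a)–(d): allowed.
(a)–(e): forbidden (parity, ΔS, ΔL).
(a)–(f): allowed.
(b)–(c): forbidden (ΔS, ΔJ).
(b)–(d): forbidden (ΔS).
(b)–(e): forbidden (parity, ΔS, ΔL).
(b)–(f): forbidden (ΔS, ΔL, ΔJ).
(c)–(d): forbidden (parity).
(c)–(e): forbidden (ΔS, ΔL).
(c)–(f): forbidden (parity).
(d)–(e): forbidden (ΔS, ΔL).
(d)–(f): forbidden (parity, ΔL, ΔJ).
(e)–(f): forbidden (ΔS, ΔL, ΔJ).
Allowed pairs: 3 of 15.

3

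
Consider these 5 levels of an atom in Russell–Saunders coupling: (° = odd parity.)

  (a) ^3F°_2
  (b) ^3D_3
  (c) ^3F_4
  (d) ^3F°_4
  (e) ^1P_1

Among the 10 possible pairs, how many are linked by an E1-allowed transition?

3

(a)–(b): allowed.
(a)–(c): forbidden (ΔJ).
(a)–(d): forbidden (parity, ΔJ).
(a)–(e): forbidden (ΔS, ΔL).
(b)–(c): forbidden (parity).
(b)–(d): allowed.
(b)–(e): forbidden (parity, ΔS, ΔJ).
(c)–(d): allowed.
(c)–(e): forbidden (parity, ΔS, ΔL, ΔJ).
(d)–(e): forbidden (ΔS, ΔL, ΔJ).
Allowed pairs: 3 of 10.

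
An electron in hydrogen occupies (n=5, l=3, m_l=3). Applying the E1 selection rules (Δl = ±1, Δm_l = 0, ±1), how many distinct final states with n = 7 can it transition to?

4

E1 requires Δl = ±1, so l_f ∈ {2, 4}; with 0 ≤ l_f ≤ n_f−1 = 6, the allowed l_f values are {2, 4}.
For l_f = 2: m_f ∈ {m_i−1, m_i, m_i+1} ∩ [−2, 2] = {2} → 1 state.
For l_f = 4: m_f ∈ {m_i−1, m_i, m_i+1} ∩ [−4, 4] = {2, 3, 4} → 3 states.
Total: 4.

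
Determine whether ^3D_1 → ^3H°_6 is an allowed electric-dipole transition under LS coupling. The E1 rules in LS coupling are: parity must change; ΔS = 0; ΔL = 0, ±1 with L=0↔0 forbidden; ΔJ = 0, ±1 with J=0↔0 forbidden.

ΔJ = 0, ±1 (not J=0↔0): J: 1 → 6, ΔJ = +5 — fails.
Parity must change: even → odd — passes.
ΔS = 0: S: 1 → 1 — passes.
ΔL = 0, ±1 (not L=0↔0): L: 2 → 5, ΔL = +3 — fails.
Rule(s) violated: ΔL, ΔJ.

forbidden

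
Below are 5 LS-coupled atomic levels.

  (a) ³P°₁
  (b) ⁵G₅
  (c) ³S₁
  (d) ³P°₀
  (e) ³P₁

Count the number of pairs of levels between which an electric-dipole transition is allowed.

4

(a)–(b): forbidden (ΔS, ΔL, ΔJ).
(a)–(c): allowed.
(a)–(d): forbidden (parity).
(a)–(e): allowed.
(b)–(c): forbidden (parity, ΔS, ΔL, ΔJ).
(b)–(d): forbidden (ΔS, ΔL, ΔJ).
(b)–(e): forbidden (parity, ΔS, ΔL, ΔJ).
(c)–(d): allowed.
(c)–(e): forbidden (parity).
(d)–(e): allowed.
Allowed pairs: 4 of 10.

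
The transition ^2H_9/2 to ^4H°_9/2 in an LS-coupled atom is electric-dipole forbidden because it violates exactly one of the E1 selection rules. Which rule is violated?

the ΔS = 0 rule

Reading off the term symbols: S 1/2→3/2, L 5→5, J 9/2→9/2, parity even→odd.
Parity must change: even → odd — ✓.
ΔS = 0: S: 1/2 → 3/2 — ✗.
ΔL = 0, ±1 (not L=0↔0): L: 5 → 5, ΔL = +0 — ✓.
ΔJ = 0, ±1 (not J=0↔0): J: 9/2 → 9/2, ΔJ = +0 — ✓.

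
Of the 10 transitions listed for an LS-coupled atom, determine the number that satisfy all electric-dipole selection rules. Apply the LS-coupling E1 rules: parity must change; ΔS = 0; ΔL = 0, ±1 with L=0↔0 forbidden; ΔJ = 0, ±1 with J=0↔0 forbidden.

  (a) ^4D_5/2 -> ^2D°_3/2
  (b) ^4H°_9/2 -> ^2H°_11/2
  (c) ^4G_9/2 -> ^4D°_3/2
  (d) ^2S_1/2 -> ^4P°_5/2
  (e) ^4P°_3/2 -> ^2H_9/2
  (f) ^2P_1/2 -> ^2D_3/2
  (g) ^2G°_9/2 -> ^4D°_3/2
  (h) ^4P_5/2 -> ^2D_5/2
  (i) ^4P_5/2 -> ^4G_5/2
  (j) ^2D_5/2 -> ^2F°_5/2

(a) forbidden (ΔS fails)
(b) forbidden (parity, ΔS fail)
(c) forbidden (ΔL, ΔJ fail)
(d) forbidden (ΔS, ΔJ fail)
(e) forbidden (ΔS, ΔL, ΔJ fail)
(f) forbidden (parity fails)
(g) forbidden (parity, ΔS, ΔL, ΔJ fail)
(h) forbidden (parity, ΔS fail)
(i) forbidden (parity, ΔL fail)
(j) allowed
Total allowed: 1 of 10.

1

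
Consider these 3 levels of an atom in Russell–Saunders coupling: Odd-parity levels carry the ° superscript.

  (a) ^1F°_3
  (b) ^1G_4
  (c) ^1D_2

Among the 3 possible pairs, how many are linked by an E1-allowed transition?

(a)–(b): allowed.
(a)–(c): allowed.
(b)–(c): forbidden (parity, ΔL, ΔJ).
Allowed pairs: 2 of 3.

2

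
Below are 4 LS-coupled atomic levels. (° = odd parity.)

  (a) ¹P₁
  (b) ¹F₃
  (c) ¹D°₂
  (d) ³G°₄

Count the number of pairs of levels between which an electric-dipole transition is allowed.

(a)–(b): forbidden (parity, ΔL, ΔJ).
(a)–(c): allowed.
(a)–(d): forbidden (ΔS, ΔL, ΔJ).
(b)–(c): allowed.
(b)–(d): forbidden (ΔS).
(c)–(d): forbidden (parity, ΔS, ΔL, ΔJ).
Allowed pairs: 2 of 6.

2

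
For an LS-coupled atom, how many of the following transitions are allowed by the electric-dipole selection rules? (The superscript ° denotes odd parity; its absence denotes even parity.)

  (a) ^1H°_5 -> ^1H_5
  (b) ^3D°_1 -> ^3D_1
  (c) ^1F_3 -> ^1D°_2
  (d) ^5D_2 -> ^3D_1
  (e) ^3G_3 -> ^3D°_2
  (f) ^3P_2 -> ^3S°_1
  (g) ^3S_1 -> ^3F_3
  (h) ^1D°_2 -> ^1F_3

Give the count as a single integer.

5

(a) allowed
(b) allowed
(c) allowed
(d) forbidden (parity, ΔS fail)
(e) forbidden (ΔL fails)
(f) allowed
(g) forbidden (parity, ΔL, ΔJ fail)
(h) allowed
Total allowed: 5 of 8.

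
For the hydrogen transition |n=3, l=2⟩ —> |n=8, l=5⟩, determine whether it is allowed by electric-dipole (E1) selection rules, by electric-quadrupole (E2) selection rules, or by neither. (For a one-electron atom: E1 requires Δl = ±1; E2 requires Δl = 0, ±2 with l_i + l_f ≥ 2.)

Δl = 5 − 2 = +3; l_i + l_f = 7.
E1 (Δl = ±1): not satisfied.
E2 (Δl = 0,±2, l_i+l_f ≥ 2): not satisfied.

neither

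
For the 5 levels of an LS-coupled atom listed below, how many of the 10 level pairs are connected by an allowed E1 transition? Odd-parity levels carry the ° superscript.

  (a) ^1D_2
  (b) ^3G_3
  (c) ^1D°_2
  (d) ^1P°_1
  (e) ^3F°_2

3

(a)–(b): forbidden (parity, ΔS, ΔL).
(a)–(c): allowed.
(a)–(d): allowed.
(a)–(e): forbidden (ΔS).
(b)–(c): forbidden (ΔS, ΔL).
(b)–(d): forbidden (ΔS, ΔL, ΔJ).
(b)–(e): allowed.
(c)–(d): forbidden (parity).
(c)–(e): forbidden (parity, ΔS).
(d)–(e): forbidden (parity, ΔS, ΔL).
Allowed pairs: 3 of 10.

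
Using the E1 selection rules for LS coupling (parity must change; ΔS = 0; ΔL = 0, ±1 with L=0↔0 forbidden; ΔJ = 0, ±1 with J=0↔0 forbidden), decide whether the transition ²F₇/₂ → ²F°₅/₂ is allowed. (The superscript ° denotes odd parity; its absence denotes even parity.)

allowed

Initial level: S=1/2, L=3, J=7/2, parity even. Final level: S=1/2, L=3, J=5/2, parity odd.
ΔL = 0, ±1 (not L=0↔0): L: 3 → 3, ΔL = +0 — passes.
Parity must change: even → odd — passes.
ΔS = 0: S: 1/2 → 1/2 — passes.
ΔJ = 0, ±1 (not J=0↔0): J: 7/2 → 5/2, ΔJ = -1 — passes.
All four E1 rules are satisfied.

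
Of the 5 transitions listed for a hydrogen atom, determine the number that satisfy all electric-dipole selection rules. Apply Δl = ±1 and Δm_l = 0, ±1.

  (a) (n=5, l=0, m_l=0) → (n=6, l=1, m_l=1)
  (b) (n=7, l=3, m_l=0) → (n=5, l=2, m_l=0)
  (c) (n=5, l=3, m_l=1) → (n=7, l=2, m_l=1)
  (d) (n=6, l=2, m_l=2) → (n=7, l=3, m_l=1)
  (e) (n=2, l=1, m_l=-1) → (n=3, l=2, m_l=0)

5

(a) allowed
(b) allowed
(c) allowed
(d) allowed
(e) allowed
Total allowed: 5 of 5.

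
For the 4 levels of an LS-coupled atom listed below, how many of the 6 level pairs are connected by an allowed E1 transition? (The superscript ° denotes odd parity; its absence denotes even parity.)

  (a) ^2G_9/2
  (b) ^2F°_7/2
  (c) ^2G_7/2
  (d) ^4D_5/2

(a)–(b): allowed.
(a)–(c): forbidden (parity).
(a)–(d): forbidden (parity, ΔS, ΔL, ΔJ).
(b)–(c): allowed.
(b)–(d): forbidden (ΔS).
(c)–(d): forbidden (parity, ΔS, ΔL).
Allowed pairs: 2 of 6.

2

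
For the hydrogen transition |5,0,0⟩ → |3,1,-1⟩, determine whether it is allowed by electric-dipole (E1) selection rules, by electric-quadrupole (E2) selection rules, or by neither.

E1

Δl = 1 − 0 = +1; l_i + l_f = 1.
Δm_l = -1.
E1 (Δl = ±1, |Δm_l| ≤ 1): satisfied.
E2 (Δl = 0,±2, l_i+l_f ≥ 2, |Δm_l| ≤ 2): not satisfied.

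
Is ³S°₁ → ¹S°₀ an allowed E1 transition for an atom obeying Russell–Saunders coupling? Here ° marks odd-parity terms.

Parity must change: odd → odd — fails.
ΔS = 0: S: 1 → 0 — fails.
ΔL = 0, ±1 (not L=0↔0): L: 0 → 0, ΔL = +0 — fails.
ΔJ = 0, ±1 (not J=0↔0): J: 1 → 0, ΔJ = -1 — passes.
Rule(s) violated: parity, ΔS, ΔL.

forbidden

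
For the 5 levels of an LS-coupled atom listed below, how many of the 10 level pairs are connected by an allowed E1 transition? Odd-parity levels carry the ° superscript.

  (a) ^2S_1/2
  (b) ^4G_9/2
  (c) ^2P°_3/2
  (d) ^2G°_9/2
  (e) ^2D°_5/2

1

(a)–(b): forbidden (parity, ΔS, ΔL, ΔJ).
(a)–(c): allowed.
(a)–(d): forbidden (ΔL, ΔJ).
(a)–(e): forbidden (ΔL, ΔJ).
(b)–(c): forbidden (ΔS, ΔL, ΔJ).
(b)–(d): forbidden (ΔS).
(b)–(e): forbidden (ΔS, ΔL, ΔJ).
(c)–(d): forbidden (parity, ΔL, ΔJ).
(c)–(e): forbidden (parity).
(d)–(e): forbidden (parity, ΔL, ΔJ).
Allowed pairs: 1 of 10.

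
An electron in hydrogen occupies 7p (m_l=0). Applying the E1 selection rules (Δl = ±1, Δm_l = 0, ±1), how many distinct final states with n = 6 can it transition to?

E1 requires Δl = ±1, so l_f ∈ {0, 2}; with 0 ≤ l_f ≤ n_f−1 = 5, the allowed l_f values are {0, 2}.
For l_f = 0: m_f ∈ {m_i−1, m_i, m_i+1} ∩ [−0, 0] = {0} → 1 state.
For l_f = 2: m_f ∈ {m_i−1, m_i, m_i+1} ∩ [−2, 2] = {-1, 0, 1} → 3 states.
Total: 4.

4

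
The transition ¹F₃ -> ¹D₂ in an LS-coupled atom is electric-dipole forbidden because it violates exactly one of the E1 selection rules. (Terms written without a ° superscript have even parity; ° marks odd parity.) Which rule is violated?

parity

Reading off the term symbols: S 0→0, L 3→2, J 3→2, parity even→even.
Parity must change: even → even — fails.
ΔS = 0: S: 0 → 0 — passes.
ΔL = 0, ±1 (not L=0↔0): L: 3 → 2, ΔL = -1 — passes.
ΔJ = 0, ±1 (not J=0↔0): J: 3 → 2, ΔJ = -1 — passes.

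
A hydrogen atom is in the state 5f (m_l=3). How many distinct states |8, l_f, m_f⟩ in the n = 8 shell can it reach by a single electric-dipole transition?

E1 requires Δl = ±1, so l_f ∈ {2, 4}; with 0 ≤ l_f ≤ n_f−1 = 7, the allowed l_f values are {2, 4}.
For l_f = 2: m_f ∈ {m_i−1, m_i, m_i+1} ∩ [−2, 2] = {2} → 1 state.
For l_f = 4: m_f ∈ {m_i−1, m_i, m_i+1} ∩ [−4, 4] = {2, 3, 4} → 3 states.
Total: 4.

4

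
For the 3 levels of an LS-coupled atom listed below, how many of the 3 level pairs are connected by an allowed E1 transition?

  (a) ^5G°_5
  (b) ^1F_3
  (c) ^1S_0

0

(a)–(b): forbidden (ΔS, ΔJ).
(a)–(c): forbidden (ΔS, ΔL, ΔJ).
(b)–(c): forbidden (parity, ΔL, ΔJ).
Allowed pairs: 0 of 3.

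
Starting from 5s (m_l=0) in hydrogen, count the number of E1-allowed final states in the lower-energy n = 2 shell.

E1 requires Δl = ±1, so l_f ∈ {-1, 1}; with 0 ≤ l_f ≤ n_f−1 = 1, the allowed l_f values are {1}.
For l_f = 1: m_f ∈ {m_i−1, m_i, m_i+1} ∩ [−1, 1] = {-1, 0, 1} → 3 states.
Total: 3.

3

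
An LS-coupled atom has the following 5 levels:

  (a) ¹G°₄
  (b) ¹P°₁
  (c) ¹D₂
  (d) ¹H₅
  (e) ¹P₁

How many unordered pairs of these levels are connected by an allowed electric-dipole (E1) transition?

3

(a)–(b): forbidden (parity, ΔL, ΔJ).
(a)–(c): forbidden (ΔL, ΔJ).
(a)–(d): allowed.
(a)–(e): forbidden (ΔL, ΔJ).
(b)–(c): allowed.
(b)–(d): forbidden (ΔL, ΔJ).
(b)–(e): allowed.
(c)–(d): forbidden (parity, ΔL, ΔJ).
(c)–(e): forbidden (parity).
(d)–(e): forbidden (parity, ΔL, ΔJ).
Allowed pairs: 3 of 10.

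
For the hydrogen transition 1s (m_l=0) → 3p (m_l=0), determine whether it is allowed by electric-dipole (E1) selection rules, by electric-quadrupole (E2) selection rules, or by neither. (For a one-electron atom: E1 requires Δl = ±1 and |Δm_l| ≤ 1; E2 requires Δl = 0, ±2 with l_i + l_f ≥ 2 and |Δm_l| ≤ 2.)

E1

Δl = 1 − 0 = +1; l_i + l_f = 1.
Δm_l = +0.
E1 (Δl = ±1, |Δm_l| ≤ 1): satisfied.
E2 (Δl = 0,±2, l_i+l_f ≥ 2, |Δm_l| ≤ 2): not satisfied.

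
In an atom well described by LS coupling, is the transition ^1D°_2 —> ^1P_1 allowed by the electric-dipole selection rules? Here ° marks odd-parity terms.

allowed

Parity must change: odd → even — satisfied.
ΔS = 0: S: 0 → 0 — satisfied.
ΔL = 0, ±1 (not L=0↔0): L: 2 → 1, ΔL = -1 — satisfied.
ΔJ = 0, ±1 (not J=0↔0): J: 2 → 1, ΔJ = -1 — satisfied.
All four E1 rules are satisfied.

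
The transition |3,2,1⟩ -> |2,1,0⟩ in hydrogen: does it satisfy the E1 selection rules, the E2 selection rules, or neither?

E1

Δl = 1 − 2 = -1; l_i + l_f = 3.
Δm_l = -1.
E1 (Δl = ±1, |Δm_l| ≤ 1): satisfied.
E2 (Δl = 0,±2, l_i+l_f ≥ 2, |Δm_l| ≤ 2): not satisfied.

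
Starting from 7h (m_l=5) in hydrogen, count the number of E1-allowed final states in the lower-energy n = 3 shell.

E1 requires l_f ∈ {4, 6}, but neither lies in [0, 2], so no final state is reachable.
Total: 0.

0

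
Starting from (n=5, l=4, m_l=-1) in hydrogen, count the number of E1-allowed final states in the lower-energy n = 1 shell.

0

E1 requires l_f ∈ {3, 5}, but neither lies in [0, 0], so no final state is reachable.
Total: 0.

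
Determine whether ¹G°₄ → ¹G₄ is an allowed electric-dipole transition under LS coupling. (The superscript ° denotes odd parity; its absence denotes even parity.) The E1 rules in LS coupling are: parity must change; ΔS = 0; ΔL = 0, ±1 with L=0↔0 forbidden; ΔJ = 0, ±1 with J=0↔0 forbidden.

Reading off the term symbols: S 0→0, L 4→4, J 4→4, parity odd→even.
Parity must change: odd → even — ok.
ΔS = 0: S: 0 → 0 — ok.
ΔL = 0, ±1 (not L=0↔0): L: 4 → 4, ΔL = +0 — ok.
ΔJ = 0, ±1 (not J=0↔0): J: 4 → 4, ΔJ = +0 — ok.
All four E1 rules are satisfied.

allowed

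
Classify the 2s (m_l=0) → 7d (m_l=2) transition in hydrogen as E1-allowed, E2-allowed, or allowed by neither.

Δl = 2 − 0 = +2; l_i + l_f = 2.
Δm_l = +2.
E1 (Δl = ±1, |Δm_l| ≤ 1): not satisfied.
E2 (Δl = 0,±2, l_i+l_f ≥ 2, |Δm_l| ≤ 2): satisfied.

E2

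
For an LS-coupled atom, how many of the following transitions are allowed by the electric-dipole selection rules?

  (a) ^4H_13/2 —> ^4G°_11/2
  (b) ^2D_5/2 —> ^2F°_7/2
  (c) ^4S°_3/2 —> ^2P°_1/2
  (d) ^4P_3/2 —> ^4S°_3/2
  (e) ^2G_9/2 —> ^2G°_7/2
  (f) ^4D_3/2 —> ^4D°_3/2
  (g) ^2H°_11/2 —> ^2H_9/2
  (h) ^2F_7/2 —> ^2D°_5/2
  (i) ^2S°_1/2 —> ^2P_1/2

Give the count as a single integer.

8

(a) allowed
(b) allowed
(c) forbidden (parity, ΔS fail)
(d) allowed
(e) allowed
(f) allowed
(g) allowed
(h) allowed
(i) allowed
Total allowed: 8 of 9.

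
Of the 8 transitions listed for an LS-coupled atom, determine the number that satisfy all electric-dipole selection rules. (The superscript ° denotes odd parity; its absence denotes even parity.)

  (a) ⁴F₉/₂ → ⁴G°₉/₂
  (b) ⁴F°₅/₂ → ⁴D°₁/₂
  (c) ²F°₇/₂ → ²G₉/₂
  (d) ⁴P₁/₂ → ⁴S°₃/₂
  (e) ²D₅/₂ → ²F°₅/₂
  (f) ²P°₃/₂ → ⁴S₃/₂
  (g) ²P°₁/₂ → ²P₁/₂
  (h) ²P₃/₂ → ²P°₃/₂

(a) allowed
(b) forbidden (parity, ΔJ fail)
(c) allowed
(d) allowed
(e) allowed
(f) forbidden (ΔS fails)
(g) allowed
(h) allowed
Total allowed: 6 of 8.

6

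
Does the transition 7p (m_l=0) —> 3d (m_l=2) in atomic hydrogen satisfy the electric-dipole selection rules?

Initial l = 1, final l = 2, so Δl = +1. E1 requires Δl = ±1: ok.
m_l: 0 → 2 (Δm_l = +2). |Δm_l| ≤ 1 fails.
The transition is electric-dipole forbidden.

forbidden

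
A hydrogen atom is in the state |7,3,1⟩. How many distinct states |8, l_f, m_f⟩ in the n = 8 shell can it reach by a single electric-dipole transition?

6

E1 requires Δl = ±1, so l_f ∈ {2, 4}; with 0 ≤ l_f ≤ n_f−1 = 7, the allowed l_f values are {2, 4}.
For l_f = 2: m_f ∈ {m_i−1, m_i, m_i+1} ∩ [−2, 2] = {0, 1, 2} → 3 states.
For l_f = 4: m_f ∈ {m_i−1, m_i, m_i+1} ∩ [−4, 4] = {0, 1, 2} → 3 states.
Total: 6.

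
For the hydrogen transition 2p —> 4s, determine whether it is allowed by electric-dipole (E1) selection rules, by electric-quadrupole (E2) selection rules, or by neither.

Δl = 0 − 1 = -1; l_i + l_f = 1.
E1 (Δl = ±1): satisfied.
E2 (Δl = 0,±2, l_i+l_f ≥ 2): not satisfied.

E1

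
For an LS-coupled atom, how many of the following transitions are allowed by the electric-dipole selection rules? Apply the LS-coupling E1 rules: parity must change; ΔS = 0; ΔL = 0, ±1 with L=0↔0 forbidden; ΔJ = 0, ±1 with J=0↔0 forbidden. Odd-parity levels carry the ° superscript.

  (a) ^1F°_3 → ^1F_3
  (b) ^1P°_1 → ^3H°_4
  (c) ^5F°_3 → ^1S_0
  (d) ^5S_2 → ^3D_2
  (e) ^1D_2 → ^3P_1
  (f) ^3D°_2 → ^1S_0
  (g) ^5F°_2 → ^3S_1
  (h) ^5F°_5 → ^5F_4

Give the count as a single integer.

(a) allowed
(b) forbidden (parity, ΔS, ΔL, ΔJ fail)
(c) forbidden (ΔS, ΔL, ΔJ fail)
(d) forbidden (parity, ΔS, ΔL fail)
(e) forbidden (parity, ΔS fail)
(f) forbidden (ΔS, ΔL, ΔJ fail)
(g) forbidden (ΔS, ΔL fail)
(h) allowed
Total allowed: 2 of 8.

2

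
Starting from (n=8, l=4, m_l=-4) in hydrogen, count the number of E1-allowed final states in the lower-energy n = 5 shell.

E1 requires Δl = ±1, so l_f ∈ {3, 5}; with 0 ≤ l_f ≤ n_f−1 = 4, the allowed l_f values are {3}.
For l_f = 3: m_f ∈ {m_i−1, m_i, m_i+1} ∩ [−3, 3] = {-3} → 1 state.
Total: 1.

1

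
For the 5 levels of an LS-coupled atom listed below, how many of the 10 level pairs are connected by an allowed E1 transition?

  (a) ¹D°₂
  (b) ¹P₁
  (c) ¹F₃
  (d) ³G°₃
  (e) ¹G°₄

(a)–(b): allowed.
(a)–(c): allowed.
(a)–(d): forbidden (parity, ΔS, ΔL).
(a)–(e): forbidden (parity, ΔL, ΔJ).
(b)–(c): forbidden (parity, ΔL, ΔJ).
(b)–(d): forbidden (ΔS, ΔL, ΔJ).
(b)–(e): forbidden (ΔL, ΔJ).
(c)–(d): forbidden (ΔS).
(c)–(e): allowed.
(d)–(e): forbidden (parity, ΔS).
Allowed pairs: 3 of 10.

3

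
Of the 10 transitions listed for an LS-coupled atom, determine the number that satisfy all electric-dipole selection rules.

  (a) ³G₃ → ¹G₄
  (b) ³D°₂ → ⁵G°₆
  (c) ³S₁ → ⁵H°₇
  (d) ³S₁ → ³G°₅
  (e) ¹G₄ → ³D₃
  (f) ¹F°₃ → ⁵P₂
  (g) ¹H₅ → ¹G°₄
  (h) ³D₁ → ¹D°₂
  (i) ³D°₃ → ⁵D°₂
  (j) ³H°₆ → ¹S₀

1

(a) forbidden (parity, ΔS fail)
(b) forbidden (parity, ΔS, ΔL, ΔJ fail)
(c) forbidden (ΔS, ΔL, ΔJ fail)
(d) forbidden (ΔL, ΔJ fail)
(e) forbidden (parity, ΔS, ΔL fail)
(f) forbidden (ΔS, ΔL fail)
(g) allowed
(h) forbidden (ΔS fails)
(i) forbidden (parity, ΔS fail)
(j) forbidden (ΔS, ΔL, ΔJ fail)
Total allowed: 1 of 10.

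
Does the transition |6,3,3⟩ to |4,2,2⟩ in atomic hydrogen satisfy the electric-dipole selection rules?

allowed

l: 3 → 2 (Δl = -1). Δl = ±1 ✓.
m_l: 3 → 2 (Δm_l = -1). |Δm_l| ≤ 1 ✓.
All E1 selection rules are satisfied.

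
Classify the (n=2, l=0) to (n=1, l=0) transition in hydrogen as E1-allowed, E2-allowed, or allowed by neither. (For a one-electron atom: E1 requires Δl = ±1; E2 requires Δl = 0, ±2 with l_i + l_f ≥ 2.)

Δl = 0 − 0 = +0; l_i + l_f = 0.
E1 (Δl = ±1): not satisfied.
E2 (Δl = 0,±2, l_i+l_f ≥ 2): not satisfied.

neither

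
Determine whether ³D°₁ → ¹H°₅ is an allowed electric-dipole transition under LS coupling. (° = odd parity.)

Parity must change: odd → odd — fails.
ΔS = 0: S: 1 → 0 — fails.
ΔL = 0, ±1 (not L=0↔0): L: 2 → 5, ΔL = +3 — fails.
ΔJ = 0, ±1 (not J=0↔0): J: 1 → 5, ΔJ = +4 — fails.
Rule(s) violated: parity, ΔS, ΔL, ΔJ.

forbidden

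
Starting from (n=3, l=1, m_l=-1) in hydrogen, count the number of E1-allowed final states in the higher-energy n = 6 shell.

E1 requires Δl = ±1, so l_f ∈ {0, 2}; with 0 ≤ l_f ≤ n_f−1 = 5, the allowed l_f values are {0, 2}.
For l_f = 0: m_f ∈ {m_i−1, m_i, m_i+1} ∩ [−0, 0] = {0} → 1 state.
For l_f = 2: m_f ∈ {m_i−1, m_i, m_i+1} ∩ [−2, 2] = {-2, -1, 0} → 3 states.
Total: 4.

4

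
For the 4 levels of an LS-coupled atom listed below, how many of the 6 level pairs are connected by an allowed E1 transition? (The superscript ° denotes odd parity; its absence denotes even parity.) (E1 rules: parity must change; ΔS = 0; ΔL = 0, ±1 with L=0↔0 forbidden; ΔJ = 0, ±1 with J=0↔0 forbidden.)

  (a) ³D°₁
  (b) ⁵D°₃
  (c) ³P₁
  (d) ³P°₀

(a)–(b): forbidden (parity, ΔS, ΔJ).
(a)–(c): allowed.
(a)–(d): forbidden (parity).
(b)–(c): forbidden (ΔS, ΔJ).
(b)–(d): forbidden (parity, ΔS, ΔJ).
(c)–(d): allowed.
Allowed pairs: 2 of 6.

2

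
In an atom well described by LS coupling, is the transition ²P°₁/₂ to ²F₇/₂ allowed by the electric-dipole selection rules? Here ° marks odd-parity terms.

forbidden

Parity must change: odd → even — passes.
ΔS = 0: S: 1/2 → 1/2 — passes.
ΔL = 0, ±1 (not L=0↔0): L: 1 → 3, ΔL = +2 — fails.
ΔJ = 0, ±1 (not J=0↔0): J: 1/2 → 7/2, ΔJ = +3 — fails.
Rule(s) violated: ΔL, ΔJ.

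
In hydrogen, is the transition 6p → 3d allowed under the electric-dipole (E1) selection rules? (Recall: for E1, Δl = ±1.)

allowed

l: 1 → 2 (Δl = +1). Δl = ±1 satisfied.
All E1 selection rules are satisfied.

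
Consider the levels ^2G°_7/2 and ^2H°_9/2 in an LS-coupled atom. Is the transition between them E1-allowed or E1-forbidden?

Reading off the term symbols: S 1/2→1/2, L 4→5, J 7/2→9/2, parity odd→odd.
Parity must change: odd → odd — ✗.
ΔS = 0: S: 1/2 → 1/2 — ✓.
ΔL = 0, ±1 (not L=0↔0): L: 4 → 5, ΔL = +1 — ✓.
ΔJ = 0, ±1 (not J=0↔0): J: 7/2 → 9/2, ΔJ = +1 — ✓.
Rule(s) violated: parity.

forbidden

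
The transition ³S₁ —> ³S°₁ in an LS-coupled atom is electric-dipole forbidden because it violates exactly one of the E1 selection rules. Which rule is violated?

the L=0 ↔ L=0 exclusion

ΔS = 0: S: 1 → 1 — passes.
ΔJ = 0, ±1 (not J=0↔0): J: 1 → 1, ΔJ = +0 — passes.
Parity must change: even → odd — passes.
ΔL = 0, ±1 (not L=0↔0): L: 0 → 0, ΔL = +0 — fails.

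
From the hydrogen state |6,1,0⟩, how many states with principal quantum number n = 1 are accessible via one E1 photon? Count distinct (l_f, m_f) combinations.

E1 requires Δl = ±1, so l_f ∈ {0, 2}; with 0 ≤ l_f ≤ n_f−1 = 0, the allowed l_f values are {0}.
For l_f = 0: m_f ∈ {m_i−1, m_i, m_i+1} ∩ [−0, 0] = {0} → 1 state.
Total: 1.

1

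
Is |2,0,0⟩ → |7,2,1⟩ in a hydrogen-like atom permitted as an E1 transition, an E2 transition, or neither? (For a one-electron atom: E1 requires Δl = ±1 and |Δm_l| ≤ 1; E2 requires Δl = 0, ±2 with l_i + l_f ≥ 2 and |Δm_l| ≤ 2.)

Δl = 2 − 0 = +2; l_i + l_f = 2.
Δm_l = +1.
E1 (Δl = ±1, |Δm_l| ≤ 1): not satisfied.
E2 (Δl = 0,±2, l_i+l_f ≥ 2, |Δm_l| ≤ 2): satisfied.

E2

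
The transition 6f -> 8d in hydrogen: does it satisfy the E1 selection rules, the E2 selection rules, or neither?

Δl = 2 − 3 = -1; l_i + l_f = 5.
E1 (Δl = ±1): satisfied.
E2 (Δl = 0,±2, l_i+l_f ≥ 2): not satisfied.

E1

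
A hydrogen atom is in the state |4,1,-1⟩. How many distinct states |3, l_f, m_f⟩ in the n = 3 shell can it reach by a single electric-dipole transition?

4

E1 requires Δl = ±1, so l_f ∈ {0, 2}; with 0 ≤ l_f ≤ n_f−1 = 2, the allowed l_f values are {0, 2}.
For l_f = 0: m_f ∈ {m_i−1, m_i, m_i+1} ∩ [−0, 0] = {0} → 1 state.
For l_f = 2: m_f ∈ {m_i−1, m_i, m_i+1} ∩ [−2, 2] = {-2, -1, 0} → 3 states.
Total: 4.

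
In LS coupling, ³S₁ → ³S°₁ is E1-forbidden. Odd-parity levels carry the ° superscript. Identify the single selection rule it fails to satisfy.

the L=0 ↔ L=0 exclusion

Reading off the term symbols: S 1→1, L 0→0, J 1→1, parity even→odd.
Parity must change: even → odd — ok.
ΔS = 0: S: 1 → 1 — ok.
ΔL = 0, ±1 (not L=0↔0): L: 0 → 0, ΔL = +0 — fails.
ΔJ = 0, ±1 (not J=0↔0): J: 1 → 1, ΔJ = +0 — ok.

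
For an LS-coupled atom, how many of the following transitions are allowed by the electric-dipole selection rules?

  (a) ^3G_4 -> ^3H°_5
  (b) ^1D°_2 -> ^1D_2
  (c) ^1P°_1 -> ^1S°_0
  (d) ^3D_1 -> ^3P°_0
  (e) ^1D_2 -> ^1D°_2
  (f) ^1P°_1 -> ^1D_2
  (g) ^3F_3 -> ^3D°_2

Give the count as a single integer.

6

(a) allowed
(b) allowed
(c) forbidden (parity fails)
(d) allowed
(e) allowed
(f) allowed
(g) allowed
Total allowed: 6 of 7.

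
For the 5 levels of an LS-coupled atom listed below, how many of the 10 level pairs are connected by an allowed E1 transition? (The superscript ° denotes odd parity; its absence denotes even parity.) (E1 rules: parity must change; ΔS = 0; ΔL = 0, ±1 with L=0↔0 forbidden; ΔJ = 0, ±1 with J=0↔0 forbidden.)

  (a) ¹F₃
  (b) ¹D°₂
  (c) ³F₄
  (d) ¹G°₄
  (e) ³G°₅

3

(a)–(b): allowed.
(a)–(c): forbidden (parity, ΔS).
(a)–(d): allowed.
(a)–(e): forbidden (ΔS, ΔJ).
(b)–(c): forbidden (ΔS, ΔJ).
(b)–(d): forbidden (parity, ΔL, ΔJ).
(b)–(e): forbidden (parity, ΔS, ΔL, ΔJ).
(c)–(d): forbidden (ΔS).
(c)–(e): allowed.
(d)–(e): forbidden (parity, ΔS).
Allowed pairs: 3 of 10.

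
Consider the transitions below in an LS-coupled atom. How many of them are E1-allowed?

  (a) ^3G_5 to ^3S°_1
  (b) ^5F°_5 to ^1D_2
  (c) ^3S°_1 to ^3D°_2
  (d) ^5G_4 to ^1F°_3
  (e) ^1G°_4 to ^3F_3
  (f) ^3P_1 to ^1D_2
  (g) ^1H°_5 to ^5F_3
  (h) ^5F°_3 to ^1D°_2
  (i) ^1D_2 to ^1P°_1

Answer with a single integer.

1

(a) forbidden (ΔL, ΔJ fail)
(b) forbidden (ΔS, ΔJ fail)
(c) forbidden (parity, ΔL fail)
(d) forbidden (ΔS fails)
(e) forbidden (ΔS fails)
(f) forbidden (parity, ΔS fail)
(g) forbidden (ΔS, ΔL, ΔJ fail)
(h) forbidden (parity, ΔS fail)
(i) allowed
Total allowed: 1 of 9.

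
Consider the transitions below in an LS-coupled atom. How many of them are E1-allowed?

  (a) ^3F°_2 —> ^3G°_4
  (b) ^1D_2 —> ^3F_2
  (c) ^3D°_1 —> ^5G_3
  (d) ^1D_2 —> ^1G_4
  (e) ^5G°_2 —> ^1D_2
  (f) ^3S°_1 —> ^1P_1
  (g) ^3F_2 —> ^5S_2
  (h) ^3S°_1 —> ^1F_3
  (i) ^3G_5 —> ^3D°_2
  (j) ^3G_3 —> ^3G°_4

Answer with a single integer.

1

(a) forbidden (parity, ΔJ fail)
(b) forbidden (parity, ΔS fail)
(c) forbidden (ΔS, ΔL, ΔJ fail)
(d) forbidden (parity, ΔL, ΔJ fail)
(e) forbidden (ΔS, ΔL fail)
(f) forbidden (ΔS fails)
(g) forbidden (parity, ΔS, ΔL fail)
(h) forbidden (ΔS, ΔL, ΔJ fail)
(i) forbidden (ΔL, ΔJ fail)
(j) allowed
Total allowed: 1 of 10.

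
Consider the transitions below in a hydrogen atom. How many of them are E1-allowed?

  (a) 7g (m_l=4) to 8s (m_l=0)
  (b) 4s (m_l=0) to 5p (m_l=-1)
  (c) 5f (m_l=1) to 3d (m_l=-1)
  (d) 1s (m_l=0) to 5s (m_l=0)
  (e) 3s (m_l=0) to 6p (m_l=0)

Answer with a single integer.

(a) forbidden — Δl = -4 (E1 requires Δl = ±1); Δm_l = -4 (E1 requires Δm_l = 0, ±1)
(b) allowed
(c) forbidden — Δm_l = -2 (E1 requires Δm_l = 0, ±1)
(d) forbidden — Δl = +0 (E1 requires Δl = ±1)
(e) allowed
Total allowed: 2 of 5.

2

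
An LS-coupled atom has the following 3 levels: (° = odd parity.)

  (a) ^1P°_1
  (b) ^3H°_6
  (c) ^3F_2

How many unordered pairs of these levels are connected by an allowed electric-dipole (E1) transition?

0

(a)–(b): forbidden (parity, ΔS, ΔL, ΔJ).
(a)–(c): forbidden (ΔS, ΔL).
(b)–(c): forbidden (ΔL, ΔJ).
Allowed pairs: 0 of 3.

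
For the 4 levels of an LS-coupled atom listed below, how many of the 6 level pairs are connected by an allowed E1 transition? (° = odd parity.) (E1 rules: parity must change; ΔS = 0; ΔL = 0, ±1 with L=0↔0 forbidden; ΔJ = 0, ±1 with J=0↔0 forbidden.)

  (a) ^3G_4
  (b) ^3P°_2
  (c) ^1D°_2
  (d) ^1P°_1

(a)–(b): forbidden (ΔL, ΔJ).
(a)–(c): forbidden (ΔS, ΔL, ΔJ).
(a)–(d): forbidden (ΔS, ΔL, ΔJ).
(b)–(c): forbidden (parity, ΔS).
(b)–(d): forbidden (parity, ΔS).
(c)–(d): forbidden (parity).
Allowed pairs: 0 of 6.

0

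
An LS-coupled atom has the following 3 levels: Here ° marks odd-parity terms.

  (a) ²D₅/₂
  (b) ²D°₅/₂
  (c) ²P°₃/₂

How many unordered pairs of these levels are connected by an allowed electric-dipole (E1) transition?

(a)–(b): allowed.
(a)–(c): allowed.
(b)–(c): forbidden (parity).
Allowed pairs: 2 of 3.

2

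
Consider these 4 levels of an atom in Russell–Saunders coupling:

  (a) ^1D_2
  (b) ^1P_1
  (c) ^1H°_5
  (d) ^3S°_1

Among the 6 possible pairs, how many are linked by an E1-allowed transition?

0

(a)–(b): forbidden (parity).
(a)–(c): forbidden (ΔL, ΔJ).
(a)–(d): forbidden (ΔS, ΔL).
(b)–(c): forbidden (ΔL, ΔJ).
(b)–(d): forbidden (ΔS).
(c)–(d): forbidden (parity, ΔS, ΔL, ΔJ).
Allowed pairs: 0 of 6.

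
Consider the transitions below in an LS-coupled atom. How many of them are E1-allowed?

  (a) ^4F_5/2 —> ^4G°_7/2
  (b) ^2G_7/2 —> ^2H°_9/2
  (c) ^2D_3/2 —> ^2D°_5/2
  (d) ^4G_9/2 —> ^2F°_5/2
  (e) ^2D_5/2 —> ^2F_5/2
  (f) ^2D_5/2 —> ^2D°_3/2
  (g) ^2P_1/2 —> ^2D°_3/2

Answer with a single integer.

5

(a) allowed
(b) allowed
(c) allowed
(d) forbidden (ΔS, ΔJ fail)
(e) forbidden (parity fails)
(f) allowed
(g) allowed
Total allowed: 5 of 7.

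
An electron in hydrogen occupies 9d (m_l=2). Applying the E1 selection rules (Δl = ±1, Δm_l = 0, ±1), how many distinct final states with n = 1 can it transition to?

0

E1 requires l_f ∈ {1, 3}, but neither lies in [0, 0], so no final state is reachable.
Total: 0.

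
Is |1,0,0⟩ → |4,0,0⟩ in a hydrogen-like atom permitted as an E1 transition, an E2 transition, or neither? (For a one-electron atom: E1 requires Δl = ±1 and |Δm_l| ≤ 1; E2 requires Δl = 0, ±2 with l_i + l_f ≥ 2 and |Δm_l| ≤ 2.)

neither

Δl = 0 − 0 = +0; l_i + l_f = 0.
Δm_l = +0.
E1 (Δl = ±1, |Δm_l| ≤ 1): not satisfied.
E2 (Δl = 0,±2, l_i+l_f ≥ 2, |Δm_l| ≤ 2): not satisfied.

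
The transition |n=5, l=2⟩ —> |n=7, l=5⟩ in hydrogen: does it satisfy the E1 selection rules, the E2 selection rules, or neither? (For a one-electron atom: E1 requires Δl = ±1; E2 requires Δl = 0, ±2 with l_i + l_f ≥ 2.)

neither

Δl = 5 − 2 = +3; l_i + l_f = 7.
E1 (Δl = ±1): not satisfied.
E2 (Δl = 0,±2, l_i+l_f ≥ 2): not satisfied.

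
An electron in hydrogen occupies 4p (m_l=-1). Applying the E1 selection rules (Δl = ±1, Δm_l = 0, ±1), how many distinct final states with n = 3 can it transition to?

E1 requires Δl = ±1, so l_f ∈ {0, 2}; with 0 ≤ l_f ≤ n_f−1 = 2, the allowed l_f values are {0, 2}.
For l_f = 0: m_f ∈ {m_i−1, m_i, m_i+1} ∩ [−0, 0] = {0} → 1 state.
For l_f = 2: m_f ∈ {m_i−1, m_i, m_i+1} ∩ [−2, 2] = {-2, -1, 0} → 3 states.
Total: 4.

4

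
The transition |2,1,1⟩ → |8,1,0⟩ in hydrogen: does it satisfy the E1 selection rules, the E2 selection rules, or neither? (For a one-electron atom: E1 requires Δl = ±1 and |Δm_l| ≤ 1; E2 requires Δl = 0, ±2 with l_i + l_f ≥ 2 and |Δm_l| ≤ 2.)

E2

Δl = 1 − 1 = +0; l_i + l_f = 2.
Δm_l = -1.
E1 (Δl = ±1, |Δm_l| ≤ 1): not satisfied.
E2 (Δl = 0,±2, l_i+l_f ≥ 2, |Δm_l| ≤ 2): satisfied.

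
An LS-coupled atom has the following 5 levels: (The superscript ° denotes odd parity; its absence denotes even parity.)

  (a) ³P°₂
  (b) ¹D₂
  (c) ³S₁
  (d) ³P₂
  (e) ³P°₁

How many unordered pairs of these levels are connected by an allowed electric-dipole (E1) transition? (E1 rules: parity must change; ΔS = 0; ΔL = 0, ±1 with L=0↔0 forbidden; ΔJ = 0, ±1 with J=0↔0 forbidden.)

(a)–(b): forbidden (ΔS).
(a)–(c): allowed.
(a)–(d): allowed.
(a)–(e): forbidden (parity).
(b)–(c): forbidden (parity, ΔS, ΔL).
(b)–(d): forbidden (parity, ΔS).
(b)–(e): forbidden (ΔS).
(c)–(d): forbidden (parity).
(c)–(e): allowed.
(d)–(e): allowed.
Allowed pairs: 4 of 10.

4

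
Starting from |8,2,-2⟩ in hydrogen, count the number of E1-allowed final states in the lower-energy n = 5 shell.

E1 requires Δl = ±1, so l_f ∈ {1, 3}; with 0 ≤ l_f ≤ n_f−1 = 4, the allowed l_f values are {1, 3}.
For l_f = 1: m_f ∈ {m_i−1, m_i, m_i+1} ∩ [−1, 1] = {-1} → 1 state.
For l_f = 3: m_f ∈ {m_i−1, m_i, m_i+1} ∩ [−3, 3] = {-3, -2, -1} → 3 states.
Total: 4.

4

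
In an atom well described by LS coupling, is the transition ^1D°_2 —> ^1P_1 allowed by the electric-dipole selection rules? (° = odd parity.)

allowed

Reading off the term symbols: S 0→0, L 2→1, J 2→1, parity odd→even.
ΔJ = 0, ±1 (not J=0↔0): J: 2 → 1, ΔJ = -1 — ✓.
ΔL = 0, ±1 (not L=0↔0): L: 2 → 1, ΔL = -1 — ✓.
Parity must change: odd → even — ✓.
ΔS = 0: S: 0 → 0 — ✓.
All four E1 rules are satisfied.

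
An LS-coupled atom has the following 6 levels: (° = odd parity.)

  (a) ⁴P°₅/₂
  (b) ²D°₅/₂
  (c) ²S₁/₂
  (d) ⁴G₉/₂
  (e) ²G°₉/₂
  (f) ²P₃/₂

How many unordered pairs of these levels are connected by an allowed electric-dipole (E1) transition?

(a)–(b): forbidden (parity, ΔS).
(a)–(c): forbidden (ΔS, ΔJ).
(a)–(d): forbidden (ΔL, ΔJ).
(a)–(e): forbidden (parity, ΔS, ΔL, ΔJ).
(a)–(f): forbidden (ΔS).
(b)–(c): forbidden (ΔL, ΔJ).
(b)–(d): forbidden (ΔS, ΔL, ΔJ).
(b)–(e): forbidden (parity, ΔL, ΔJ).
(b)–(f): allowed.
(c)–(d): forbidden (parity, ΔS, ΔL, ΔJ).
(c)–(e): forbidden (ΔL, ΔJ).
(c)–(f): forbidden (parity).
(d)–(e): forbidden (ΔS).
(d)–(f): forbidden (parity, ΔS, ΔL, ΔJ).
(e)–(f): forbidden (ΔL, ΔJ).
Allowed pairs: 1 of 15.

1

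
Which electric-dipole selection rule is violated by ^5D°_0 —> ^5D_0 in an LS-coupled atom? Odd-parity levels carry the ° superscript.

the J=0 ↔ J=0 exclusion

ΔS = 0: S: 2 → 2 — ok.
ΔJ = 0, ±1 (not J=0↔0): J: 0 → 0, ΔJ = +0 — fails.
Parity must change: odd → even — ok.
ΔL = 0, ±1 (not L=0↔0): L: 2 → 2, ΔL = +0 — ok.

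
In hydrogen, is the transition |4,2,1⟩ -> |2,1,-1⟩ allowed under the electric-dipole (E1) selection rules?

forbidden

Δl = 1 − 2 = -1; the E1 rule Δl = ±1 is ok.
Δm_l = -1 − (1) = -2. E1 requires Δm_l = 0, ±1: fails.
The transition is electric-dipole forbidden.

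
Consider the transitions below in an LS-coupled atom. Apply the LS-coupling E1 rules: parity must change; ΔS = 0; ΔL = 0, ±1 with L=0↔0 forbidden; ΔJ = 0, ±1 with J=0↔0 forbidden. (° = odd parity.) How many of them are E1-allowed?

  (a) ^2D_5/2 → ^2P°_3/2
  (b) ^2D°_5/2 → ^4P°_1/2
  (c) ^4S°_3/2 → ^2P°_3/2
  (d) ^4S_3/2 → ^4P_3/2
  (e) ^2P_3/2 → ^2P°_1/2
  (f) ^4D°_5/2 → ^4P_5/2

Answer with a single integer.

3

(a) allowed
(b) forbidden (parity, ΔS, ΔJ fail)
(c) forbidden (parity, ΔS fail)
(d) forbidden (parity fails)
(e) allowed
(f) allowed
Total allowed: 3 of 6.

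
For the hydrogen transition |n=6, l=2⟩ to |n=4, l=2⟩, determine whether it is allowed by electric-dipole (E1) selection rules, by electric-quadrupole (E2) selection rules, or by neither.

E2

Δl = 2 − 2 = +0; l_i + l_f = 4.
E1 (Δl = ±1): not satisfied.
E2 (Δl = 0,±2, l_i+l_f ≥ 2): satisfied.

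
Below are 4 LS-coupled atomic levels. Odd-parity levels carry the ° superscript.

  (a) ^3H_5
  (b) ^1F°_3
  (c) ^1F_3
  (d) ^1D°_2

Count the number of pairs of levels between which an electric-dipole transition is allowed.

(a)–(b): forbidden (ΔS, ΔL, ΔJ).
(a)–(c): forbidden (parity, ΔS, ΔL, ΔJ).
(a)–(d): forbidden (ΔS, ΔL, ΔJ).
(b)–(c): allowed.
(b)–(d): forbidden (parity).
(c)–(d): allowed.
Allowed pairs: 2 of 6.

2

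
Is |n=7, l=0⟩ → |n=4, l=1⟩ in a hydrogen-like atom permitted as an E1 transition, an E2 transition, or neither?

E1

Δl = 1 − 0 = +1; l_i + l_f = 1.
E1 (Δl = ±1): satisfied.
E2 (Δl = 0,±2, l_i+l_f ≥ 2): not satisfied.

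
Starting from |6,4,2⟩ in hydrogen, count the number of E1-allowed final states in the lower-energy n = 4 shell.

3

E1 requires Δl = ±1, so l_f ∈ {3, 5}; with 0 ≤ l_f ≤ n_f−1 = 3, the allowed l_f values are {3}.
For l_f = 3: m_f ∈ {m_i−1, m_i, m_i+1} ∩ [−3, 3] = {1, 2, 3} → 3 states.
Total: 3.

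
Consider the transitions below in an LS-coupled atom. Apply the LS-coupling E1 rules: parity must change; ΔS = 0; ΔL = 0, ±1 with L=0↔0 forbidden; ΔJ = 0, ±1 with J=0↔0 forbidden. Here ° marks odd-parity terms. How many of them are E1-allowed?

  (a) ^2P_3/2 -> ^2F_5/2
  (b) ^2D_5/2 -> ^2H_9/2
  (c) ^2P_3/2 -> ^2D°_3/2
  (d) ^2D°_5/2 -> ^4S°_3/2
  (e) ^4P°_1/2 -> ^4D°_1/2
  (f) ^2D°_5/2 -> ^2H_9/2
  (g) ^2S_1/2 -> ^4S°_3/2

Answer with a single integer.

(a) forbidden (parity, ΔL fail)
(b) forbidden (parity, ΔL, ΔJ fail)
(c) allowed
(d) forbidden (parity, ΔS, ΔL fail)
(e) forbidden (parity fails)
(f) forbidden (ΔL, ΔJ fail)
(g) forbidden (ΔS, ΔL fail)
Total allowed: 1 of 7.

1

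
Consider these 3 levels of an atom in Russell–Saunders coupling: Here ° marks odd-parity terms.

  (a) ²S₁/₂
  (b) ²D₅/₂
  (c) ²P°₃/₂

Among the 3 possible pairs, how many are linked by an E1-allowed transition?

(a)–(b): forbidden (parity, ΔL, ΔJ).
(a)–(c): allowed.
(b)–(c): allowed.
Allowed pairs: 2 of 3.

2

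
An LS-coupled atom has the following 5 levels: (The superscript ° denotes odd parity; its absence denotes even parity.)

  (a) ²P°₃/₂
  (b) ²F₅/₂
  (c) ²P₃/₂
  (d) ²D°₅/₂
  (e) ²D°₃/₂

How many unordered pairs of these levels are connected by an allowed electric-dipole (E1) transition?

5

(a)–(b): forbidden (ΔL).
(a)–(c): allowed.
(a)–(d): forbidden (parity).
(a)–(e): forbidden (parity).
(b)–(c): forbidden (parity, ΔL).
(b)–(d): allowed.
(b)–(e): allowed.
(c)–(d): allowed.
(c)–(e): allowed.
(d)–(e): forbidden (parity).
Allowed pairs: 5 of 10.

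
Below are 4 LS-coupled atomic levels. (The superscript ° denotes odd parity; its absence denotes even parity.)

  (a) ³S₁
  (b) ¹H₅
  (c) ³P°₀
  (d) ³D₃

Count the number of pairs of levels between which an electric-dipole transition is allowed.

(a)–(b): forbidden (parity, ΔS, ΔL, ΔJ).
(a)–(c): allowed.
(a)–(d): forbidden (parity, ΔL, ΔJ).
(b)–(c): forbidden (ΔS, ΔL, ΔJ).
(b)–(d): forbidden (parity, ΔS, ΔL, ΔJ).
(c)–(d): forbidden (ΔJ).
Allowed pairs: 1 of 6.

1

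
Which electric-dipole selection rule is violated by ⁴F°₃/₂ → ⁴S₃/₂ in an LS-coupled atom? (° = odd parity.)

the ΔL = 0, ±1 rule

Reading off the term symbols: S 3/2→3/2, L 3→0, J 3/2→3/2, parity odd→even.
Parity must change: odd → even — ✓.
ΔS = 0: S: 3/2 → 3/2 — ✓.
ΔL = 0, ±1 (not L=0↔0): L: 3 → 0, ΔL = -3 — ✗.
ΔJ = 0, ±1 (not J=0↔0): J: 3/2 → 3/2, ΔJ = +0 — ✓.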